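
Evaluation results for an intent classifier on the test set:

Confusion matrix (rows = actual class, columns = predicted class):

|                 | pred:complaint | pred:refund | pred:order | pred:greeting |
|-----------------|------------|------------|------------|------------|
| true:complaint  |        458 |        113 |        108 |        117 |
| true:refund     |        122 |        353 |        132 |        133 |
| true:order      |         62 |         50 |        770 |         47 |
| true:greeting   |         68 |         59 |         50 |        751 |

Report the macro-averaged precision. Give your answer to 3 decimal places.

Per-class precision (TP/(TP+FP)):
  complaint: TP=458, FP=122+62+68=252 → 458/710 = 0.6451
  refund: TP=353, FP=113+50+59=222 → 353/575 = 0.6139
  order: TP=770, FP=108+132+50=290 → 770/1060 = 0.7264
  greeting: TP=751, FP=117+133+47=297 → 751/1048 = 0.7166
Macro-precision = mean = (0.6451 + 0.6139 + 0.7264 + 0.7166) / 4 = 0.676

0.676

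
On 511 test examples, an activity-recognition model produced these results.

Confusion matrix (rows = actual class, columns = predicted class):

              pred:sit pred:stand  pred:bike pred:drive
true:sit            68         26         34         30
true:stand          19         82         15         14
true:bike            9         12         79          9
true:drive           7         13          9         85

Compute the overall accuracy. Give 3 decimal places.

Accuracy = trace / total = (68+82+79+85=314) / 511 = 314/511 = 0.614

0.614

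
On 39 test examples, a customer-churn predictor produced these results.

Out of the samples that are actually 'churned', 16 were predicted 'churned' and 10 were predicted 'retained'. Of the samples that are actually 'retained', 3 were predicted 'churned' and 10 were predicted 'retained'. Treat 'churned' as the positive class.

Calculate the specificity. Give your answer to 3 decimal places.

0.769

Specificity = TN/(TN+FP) = 10/(10+3) = 0.769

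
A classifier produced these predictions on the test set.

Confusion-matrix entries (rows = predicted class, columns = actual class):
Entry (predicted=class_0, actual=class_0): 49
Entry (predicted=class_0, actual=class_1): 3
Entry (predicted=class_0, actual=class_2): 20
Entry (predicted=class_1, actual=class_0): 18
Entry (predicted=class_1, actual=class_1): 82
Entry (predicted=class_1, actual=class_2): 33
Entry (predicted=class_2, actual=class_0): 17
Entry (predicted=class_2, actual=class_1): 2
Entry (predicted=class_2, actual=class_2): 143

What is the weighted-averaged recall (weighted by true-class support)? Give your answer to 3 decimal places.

0.747

Per-class recall (TP/(TP+FN)):
  class_0: TP=49, FN=18+17=35 → 49/84 = 0.5833
  class_1: TP=82, FN=3+2=5 → 82/87 = 0.9425
  class_2: TP=143, FN=20+33=53 → 143/196 = 0.7296
Weighted-recall = Σ (supportᵢ/N)·recallᵢ with N=367: (84/367)·0.5833 + (87/367)·0.9425 + (196/367)·0.7296 = 0.747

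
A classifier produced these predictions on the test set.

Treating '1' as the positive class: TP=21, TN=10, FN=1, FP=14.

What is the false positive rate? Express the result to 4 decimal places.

FPR = FP/(FP+TN) = 14/(14+10) = 0.5833

0.5833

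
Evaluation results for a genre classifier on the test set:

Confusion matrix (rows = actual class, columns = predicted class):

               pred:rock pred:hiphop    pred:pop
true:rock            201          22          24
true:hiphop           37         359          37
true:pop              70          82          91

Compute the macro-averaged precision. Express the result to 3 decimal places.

Per-class precision (TP/(TP+FP)):
  rock: TP=201, FP=37+70=107 → 201/308 = 0.6526
  hiphop: TP=359, FP=22+82=104 → 359/463 = 0.7754
  pop: TP=91, FP=24+37=61 → 91/152 = 0.5987
Macro-precision = mean = (0.6526 + 0.7754 + 0.5987) / 3 = 0.676

0.676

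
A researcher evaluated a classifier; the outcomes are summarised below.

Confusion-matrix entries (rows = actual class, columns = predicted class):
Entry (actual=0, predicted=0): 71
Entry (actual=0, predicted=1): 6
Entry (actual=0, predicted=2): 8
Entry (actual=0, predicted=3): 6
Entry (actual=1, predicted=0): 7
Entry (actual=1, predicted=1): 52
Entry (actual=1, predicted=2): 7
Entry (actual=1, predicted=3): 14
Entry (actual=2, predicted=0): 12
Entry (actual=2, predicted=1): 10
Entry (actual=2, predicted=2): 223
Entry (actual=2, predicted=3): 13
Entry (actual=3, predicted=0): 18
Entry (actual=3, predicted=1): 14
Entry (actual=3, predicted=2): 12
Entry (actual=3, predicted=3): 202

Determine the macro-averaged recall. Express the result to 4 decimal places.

0.7789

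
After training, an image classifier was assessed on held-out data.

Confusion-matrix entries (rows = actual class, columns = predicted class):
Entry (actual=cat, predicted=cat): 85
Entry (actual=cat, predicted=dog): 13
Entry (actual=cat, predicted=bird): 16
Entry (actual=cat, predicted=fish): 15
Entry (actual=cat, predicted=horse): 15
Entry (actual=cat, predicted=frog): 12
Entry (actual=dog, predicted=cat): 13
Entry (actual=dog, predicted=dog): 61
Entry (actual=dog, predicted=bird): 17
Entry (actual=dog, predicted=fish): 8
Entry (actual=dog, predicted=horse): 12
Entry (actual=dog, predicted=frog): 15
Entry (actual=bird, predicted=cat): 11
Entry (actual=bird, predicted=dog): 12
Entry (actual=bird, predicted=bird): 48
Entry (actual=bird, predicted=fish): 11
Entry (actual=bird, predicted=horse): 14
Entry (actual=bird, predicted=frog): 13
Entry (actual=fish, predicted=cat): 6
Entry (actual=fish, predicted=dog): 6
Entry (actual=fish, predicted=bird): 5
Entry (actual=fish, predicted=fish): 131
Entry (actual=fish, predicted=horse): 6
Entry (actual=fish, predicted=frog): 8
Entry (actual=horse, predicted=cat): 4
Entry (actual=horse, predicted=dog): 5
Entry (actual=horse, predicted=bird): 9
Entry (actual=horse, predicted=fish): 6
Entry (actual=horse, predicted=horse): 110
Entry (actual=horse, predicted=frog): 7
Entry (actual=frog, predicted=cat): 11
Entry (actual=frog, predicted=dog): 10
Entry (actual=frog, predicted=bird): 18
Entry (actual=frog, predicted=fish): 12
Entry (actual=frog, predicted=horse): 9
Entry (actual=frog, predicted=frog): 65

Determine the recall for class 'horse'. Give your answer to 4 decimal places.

0.7801

Take TP from the diagonal, FP from the rest of the 'horse' prediction marginal, FN from the rest of the 'horse' actual marginal.
recall = TP/(TP+FN).
horse: TP=110, FN=4+5+9+6+7=31 → 110/141 = 0.78014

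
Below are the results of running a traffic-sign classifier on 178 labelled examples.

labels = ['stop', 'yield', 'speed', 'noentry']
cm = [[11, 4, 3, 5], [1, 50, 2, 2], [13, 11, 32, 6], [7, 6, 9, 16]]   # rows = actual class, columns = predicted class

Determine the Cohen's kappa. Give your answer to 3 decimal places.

Observed agreement pₒ = trace/N = 109/178 = 0.6124
Expected agreement pₑ = Σ (rowᵢ·colᵢ)/N² = (23·32 + 55·71 + 62·46 + 38·29)/178² = 0.2713
κ = (pₒ − pₑ)/(1 − pₑ) = (0.6124 − 0.2713)/(1 − 0.2713) = 0.468

0.468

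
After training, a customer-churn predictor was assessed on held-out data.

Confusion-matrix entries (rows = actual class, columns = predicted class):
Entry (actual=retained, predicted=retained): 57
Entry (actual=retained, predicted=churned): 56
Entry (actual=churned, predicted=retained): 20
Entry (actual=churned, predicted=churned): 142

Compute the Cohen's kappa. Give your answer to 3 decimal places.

0.400

Observed agreement pₒ = trace/N = 199/275 = 0.7236
Expected agreement pₑ = Σ (rowᵢ·colᵢ)/N² = (113·77 + 162·198)/275² = 0.5392
κ = (pₒ − pₑ)/(1 − pₑ) = (0.7236 − 0.5392)/(1 − 0.5392) = 0.400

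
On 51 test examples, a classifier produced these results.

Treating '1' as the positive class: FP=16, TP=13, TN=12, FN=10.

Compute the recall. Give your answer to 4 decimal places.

0.5652

Recall = TP/(TP+FN) = 13/(13+10) = 13/23 = 0.5652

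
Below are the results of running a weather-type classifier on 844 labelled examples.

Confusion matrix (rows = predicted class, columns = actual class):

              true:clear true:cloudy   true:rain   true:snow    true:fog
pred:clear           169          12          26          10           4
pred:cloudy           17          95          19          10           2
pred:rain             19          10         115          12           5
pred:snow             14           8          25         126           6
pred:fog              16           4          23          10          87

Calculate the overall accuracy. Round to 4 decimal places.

0.7014

Accuracy = trace / total = (169+95+115+126+87=592) / 844 = 592/844 = 0.7014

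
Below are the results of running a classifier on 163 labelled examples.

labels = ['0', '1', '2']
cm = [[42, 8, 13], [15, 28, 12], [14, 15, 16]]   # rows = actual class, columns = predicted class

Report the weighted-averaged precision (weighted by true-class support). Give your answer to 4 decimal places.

0.5216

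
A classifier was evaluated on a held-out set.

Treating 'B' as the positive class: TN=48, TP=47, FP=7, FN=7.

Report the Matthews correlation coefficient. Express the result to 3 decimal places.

0.743

MCC = (TP·TN − FP·FN) / √((TP+FP)(TP+FN)(TN+FP)(TN+FN))
Numerator = 47·48 − 7·7 = 2207
Denominator = √(54·54·55·55) = √8820900 = 2970.0000
MCC = 2207 / 2970.0000 = 0.743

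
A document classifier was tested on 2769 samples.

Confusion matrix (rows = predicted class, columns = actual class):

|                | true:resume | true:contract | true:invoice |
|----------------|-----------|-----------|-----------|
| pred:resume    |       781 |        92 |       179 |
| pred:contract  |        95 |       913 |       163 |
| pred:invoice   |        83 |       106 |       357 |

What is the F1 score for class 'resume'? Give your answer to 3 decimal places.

0.777

One-vs-rest for 'resume': TP = diagonal; FP = other classes predicted 'resume'; FN = 'resume' predicted as other.
F1 score = 2·TP/(2·TP+FP+FN).
resume: TP=781, FP=92+179=271, FN=95+83=178 → 1562/2011 = 0.7767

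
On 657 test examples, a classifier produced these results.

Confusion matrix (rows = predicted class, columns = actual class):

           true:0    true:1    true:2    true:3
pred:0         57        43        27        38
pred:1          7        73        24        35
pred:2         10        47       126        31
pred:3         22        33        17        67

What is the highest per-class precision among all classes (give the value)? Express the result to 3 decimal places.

0.589

Per-class precision (TP/(TP+FP)):
  0: TP=57, FP=43+27+38=108 → 57/165 = 0.3455
  1: TP=73, FP=7+24+35=66 → 73/139 = 0.5252
  2: TP=126, FP=10+47+31=88 → 126/214 = 0.5888
  3: TP=67, FP=22+33+17=72 → 67/139 = 0.4820
Highest is class '2' with precision = 0.589.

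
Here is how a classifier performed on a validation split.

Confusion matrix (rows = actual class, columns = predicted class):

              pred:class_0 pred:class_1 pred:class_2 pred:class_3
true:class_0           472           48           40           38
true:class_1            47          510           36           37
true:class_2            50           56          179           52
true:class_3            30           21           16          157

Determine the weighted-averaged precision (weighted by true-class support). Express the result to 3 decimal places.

0.740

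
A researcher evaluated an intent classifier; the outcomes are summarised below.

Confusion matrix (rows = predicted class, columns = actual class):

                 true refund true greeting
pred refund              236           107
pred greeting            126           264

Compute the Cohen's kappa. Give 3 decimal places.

0.364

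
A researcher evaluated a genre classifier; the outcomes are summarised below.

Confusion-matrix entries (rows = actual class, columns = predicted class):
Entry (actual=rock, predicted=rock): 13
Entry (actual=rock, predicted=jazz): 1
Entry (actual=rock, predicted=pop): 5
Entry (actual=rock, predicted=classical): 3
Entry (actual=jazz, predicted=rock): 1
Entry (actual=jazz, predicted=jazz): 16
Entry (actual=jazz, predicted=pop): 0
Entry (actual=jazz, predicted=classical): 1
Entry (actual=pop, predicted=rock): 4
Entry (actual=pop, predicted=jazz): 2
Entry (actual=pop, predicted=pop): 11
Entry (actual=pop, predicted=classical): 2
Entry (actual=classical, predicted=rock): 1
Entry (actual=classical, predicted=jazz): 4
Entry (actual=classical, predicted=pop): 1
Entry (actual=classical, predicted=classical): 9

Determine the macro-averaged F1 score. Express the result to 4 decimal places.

Per-class F1 score (2·TP/(2·TP+FP+FN)):
  rock: TP=13, FP=1+4+1=6, FN=1+5+3=9 → 26/41 = 0.63415
  jazz: TP=16, FP=1+2+4=7, FN=1+0+1=2 → 32/41 = 0.78049
  pop: TP=11, FP=5+0+1=6, FN=4+2+2=8 → 22/36 = 0.61111
  classical: TP=9, FP=3+1+2=6, FN=1+4+1=6 → 18/30 = 0.60000
Macro-F1 score = mean = (0.63415 + 0.78049 + 0.61111 + 0.60000) / 4 = 0.6564

0.6564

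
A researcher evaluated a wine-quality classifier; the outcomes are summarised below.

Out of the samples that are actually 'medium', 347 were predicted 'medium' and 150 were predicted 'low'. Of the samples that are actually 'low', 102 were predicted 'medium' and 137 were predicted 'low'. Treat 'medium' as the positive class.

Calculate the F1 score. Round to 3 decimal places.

Precision = TP/(TP+FP) = 347/449 = 0.7728
Recall = TP/(TP+FN) = 347/497 = 0.6982
F1 = 2·TP/(2·TP+FP+FN) = 694/946 = 0.734

0.734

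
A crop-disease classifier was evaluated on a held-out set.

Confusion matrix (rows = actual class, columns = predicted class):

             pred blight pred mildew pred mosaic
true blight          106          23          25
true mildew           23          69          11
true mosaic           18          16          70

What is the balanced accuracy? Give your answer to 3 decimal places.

0.677

Balanced accuracy = mean of per-class recall.
  blight: recall = 106/154 = 0.6883
  mildew: recall = 69/103 = 0.6699
  mosaic: recall = 70/104 = 0.6731
Mean = (0.6883 + 0.6699 + 0.6731) / 3 = 0.677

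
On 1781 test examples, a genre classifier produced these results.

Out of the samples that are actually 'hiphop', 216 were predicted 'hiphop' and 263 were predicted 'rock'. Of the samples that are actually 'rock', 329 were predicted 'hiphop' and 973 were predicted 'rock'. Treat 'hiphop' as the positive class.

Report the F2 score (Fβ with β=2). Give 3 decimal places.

0.439

Fβ = (1+β²)·TP / ((1+β²)·TP + β²·FN + FP), with β²=4
= 5·216 / (5·216 + 4·263 + 329) = 0.439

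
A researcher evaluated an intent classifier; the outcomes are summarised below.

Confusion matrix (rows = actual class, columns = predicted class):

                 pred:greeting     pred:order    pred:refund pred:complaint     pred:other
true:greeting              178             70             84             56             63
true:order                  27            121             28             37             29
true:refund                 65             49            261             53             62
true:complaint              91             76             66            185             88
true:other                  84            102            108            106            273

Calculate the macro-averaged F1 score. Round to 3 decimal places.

Per-class F1 score (2·TP/(2·TP+FP+FN)):
  greeting: TP=178, FP=27+65+91+84=267, FN=70+84+56+63=273 → 356/896 = 0.3973
  order: TP=121, FP=70+49+76+102=297, FN=27+28+37+29=121 → 242/660 = 0.3667
  refund: TP=261, FP=84+28+66+108=286, FN=65+49+53+62=229 → 522/1037 = 0.5034
  complaint: TP=185, FP=56+37+53+106=252, FN=91+76+66+88=321 → 370/943 = 0.3924
  other: TP=273, FP=63+29+62+88=242, FN=84+102+108+106=400 → 546/1188 = 0.4596
Macro-F1 score = mean = (0.3973 + 0.3667 + 0.5034 + 0.3924 + 0.4596) / 5 = 0.424

0.424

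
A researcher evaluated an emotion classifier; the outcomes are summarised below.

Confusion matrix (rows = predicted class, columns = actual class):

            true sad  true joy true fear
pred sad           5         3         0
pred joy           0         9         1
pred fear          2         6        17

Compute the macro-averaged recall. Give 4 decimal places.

0.7196

Per-class recall (TP/(TP+FN)):
  sad: TP=5, FN=0+2=2 → 5/7 = 0.71429
  joy: TP=9, FN=3+6=9 → 9/18 = 0.50000
  fear: TP=17, FN=0+1=1 → 17/18 = 0.94444
Macro-recall = mean = (0.71429 + 0.50000 + 0.94444) / 3 = 0.7196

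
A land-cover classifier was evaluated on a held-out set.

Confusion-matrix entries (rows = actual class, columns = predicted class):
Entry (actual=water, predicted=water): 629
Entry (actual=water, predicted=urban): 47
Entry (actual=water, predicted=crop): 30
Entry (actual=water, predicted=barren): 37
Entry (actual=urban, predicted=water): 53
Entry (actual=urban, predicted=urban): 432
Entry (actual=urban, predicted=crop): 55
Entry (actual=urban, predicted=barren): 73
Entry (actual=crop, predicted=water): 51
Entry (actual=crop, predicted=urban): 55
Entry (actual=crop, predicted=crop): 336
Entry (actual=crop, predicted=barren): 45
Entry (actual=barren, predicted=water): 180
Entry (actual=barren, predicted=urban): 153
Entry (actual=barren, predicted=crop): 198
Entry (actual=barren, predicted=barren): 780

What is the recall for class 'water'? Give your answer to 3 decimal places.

0.847

Take TP from the diagonal, FP from the rest of the 'water' prediction marginal, FN from the rest of the 'water' actual marginal.
recall = TP/(TP+FN).
water: TP=629, FN=47+30+37=114 → 629/743 = 0.8466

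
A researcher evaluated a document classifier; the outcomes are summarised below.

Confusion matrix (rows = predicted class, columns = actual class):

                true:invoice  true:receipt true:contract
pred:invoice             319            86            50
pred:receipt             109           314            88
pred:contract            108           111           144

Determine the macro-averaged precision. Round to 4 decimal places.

Per-class precision (TP/(TP+FP)):
  invoice: TP=319, FP=86+50=136 → 319/455 = 0.70110
  receipt: TP=314, FP=109+88=197 → 314/511 = 0.61448
  contract: TP=144, FP=108+111=219 → 144/363 = 0.39669
Macro-precision = mean = (0.70110 + 0.61448 + 0.39669) / 3 = 0.5708

0.5708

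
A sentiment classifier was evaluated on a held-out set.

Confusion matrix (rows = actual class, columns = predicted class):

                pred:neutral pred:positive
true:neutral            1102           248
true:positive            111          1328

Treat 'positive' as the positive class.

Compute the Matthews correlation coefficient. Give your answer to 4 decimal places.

MCC = (TP·TN − FP·FN) / √((TP+FP)(TP+FN)(TN+FP)(TN+FN))
Numerator = 1328·1102 − 248·111 = 1435928
Denominator = √(1576·1439·1350·1213) = √3713740693200 = 1927106.8194
MCC = 1435928 / 1927106.8194 = 0.7451

0.7451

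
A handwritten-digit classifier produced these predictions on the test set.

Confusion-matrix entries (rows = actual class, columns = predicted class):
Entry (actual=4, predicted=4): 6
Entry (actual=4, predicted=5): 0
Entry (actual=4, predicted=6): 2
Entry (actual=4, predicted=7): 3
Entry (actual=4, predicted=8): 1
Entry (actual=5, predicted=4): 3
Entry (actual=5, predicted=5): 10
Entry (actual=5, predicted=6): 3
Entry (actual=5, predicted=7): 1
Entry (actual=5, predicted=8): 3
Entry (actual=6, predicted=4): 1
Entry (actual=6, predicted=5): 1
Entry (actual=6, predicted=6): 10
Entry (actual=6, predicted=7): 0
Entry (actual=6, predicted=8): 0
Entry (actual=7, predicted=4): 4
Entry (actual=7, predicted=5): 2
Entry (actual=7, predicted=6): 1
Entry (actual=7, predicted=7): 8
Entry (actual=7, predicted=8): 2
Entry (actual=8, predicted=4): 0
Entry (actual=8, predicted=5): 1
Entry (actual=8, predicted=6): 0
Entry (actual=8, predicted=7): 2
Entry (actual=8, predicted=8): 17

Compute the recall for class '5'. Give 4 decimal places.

recall = TP/(TP+FN).
5: TP=10, FN=3+3+1+3=10 → 10/20 = 0.50000

0.5000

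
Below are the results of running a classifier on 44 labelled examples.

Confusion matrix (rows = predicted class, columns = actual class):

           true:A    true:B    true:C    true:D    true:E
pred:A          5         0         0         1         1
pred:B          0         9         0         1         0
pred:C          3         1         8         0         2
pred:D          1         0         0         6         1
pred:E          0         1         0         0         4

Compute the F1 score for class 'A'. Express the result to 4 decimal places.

0.6250

One-vs-rest for 'A': TP = diagonal; FP = other classes predicted 'A'; FN = 'A' predicted as other.
F1 score = 2·TP/(2·TP+FP+FN).
A: TP=5, FP=0+0+1+1=2, FN=0+3+1+0=4 → 10/16 = 0.62500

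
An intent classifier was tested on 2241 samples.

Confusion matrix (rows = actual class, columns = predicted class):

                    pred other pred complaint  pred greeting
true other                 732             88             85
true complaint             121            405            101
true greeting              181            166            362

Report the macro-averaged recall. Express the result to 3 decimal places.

0.655

Per-class recall (TP/(TP+FN)):
  other: TP=732, FN=88+85=173 → 732/905 = 0.8088
  complaint: TP=405, FN=121+101=222 → 405/627 = 0.6459
  greeting: TP=362, FN=181+166=347 → 362/709 = 0.5106
Macro-recall = mean = (0.8088 + 0.6459 + 0.5106) / 3 = 0.655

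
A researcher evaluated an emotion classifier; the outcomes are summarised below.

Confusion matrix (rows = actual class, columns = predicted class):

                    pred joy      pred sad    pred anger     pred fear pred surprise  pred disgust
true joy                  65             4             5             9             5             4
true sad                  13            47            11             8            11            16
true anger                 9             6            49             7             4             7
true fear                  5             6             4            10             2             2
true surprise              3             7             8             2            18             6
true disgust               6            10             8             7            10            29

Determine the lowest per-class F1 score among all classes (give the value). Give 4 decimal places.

Per-class F1 score (2·TP/(2·TP+FP+FN)):
  joy: TP=65, FP=13+9+5+3+6=36, FN=4+5+9+5+4=27 → 130/193 = 0.67358
  sad: TP=47, FP=4+6+6+7+10=33, FN=13+11+8+11+16=59 → 94/186 = 0.50538
  anger: TP=49, FP=5+11+4+8+8=36, FN=9+6+7+4+7=33 → 98/167 = 0.58683
  fear: TP=10, FP=9+8+7+2+7=33, FN=5+6+4+2+2=19 → 20/72 = 0.27778
  surprise: TP=18, FP=5+11+4+2+10=32, FN=3+7+8+2+6=26 → 36/94 = 0.38298
  disgust: TP=29, FP=4+16+7+2+6=35, FN=6+10+8+7+10=41 → 58/134 = 0.43284
Lowest is class 'fear' with F1 score = 0.2778.

0.2778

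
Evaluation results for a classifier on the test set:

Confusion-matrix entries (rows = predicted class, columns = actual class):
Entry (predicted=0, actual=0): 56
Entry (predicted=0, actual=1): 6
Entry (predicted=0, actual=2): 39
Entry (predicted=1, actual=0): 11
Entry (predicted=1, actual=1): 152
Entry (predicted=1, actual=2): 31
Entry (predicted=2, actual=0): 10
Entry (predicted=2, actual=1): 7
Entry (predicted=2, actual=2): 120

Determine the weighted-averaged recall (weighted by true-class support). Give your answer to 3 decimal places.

0.759

Per-class recall (TP/(TP+FN)):
  0: TP=56, FN=11+10=21 → 56/77 = 0.7273
  1: TP=152, FN=6+7=13 → 152/165 = 0.9212
  2: TP=120, FN=39+31=70 → 120/190 = 0.6316
Weighted-recall = Σ (supportᵢ/N)·recallᵢ with N=432: (77/432)·0.7273 + (165/432)·0.9212 + (190/432)·0.6316 = 0.759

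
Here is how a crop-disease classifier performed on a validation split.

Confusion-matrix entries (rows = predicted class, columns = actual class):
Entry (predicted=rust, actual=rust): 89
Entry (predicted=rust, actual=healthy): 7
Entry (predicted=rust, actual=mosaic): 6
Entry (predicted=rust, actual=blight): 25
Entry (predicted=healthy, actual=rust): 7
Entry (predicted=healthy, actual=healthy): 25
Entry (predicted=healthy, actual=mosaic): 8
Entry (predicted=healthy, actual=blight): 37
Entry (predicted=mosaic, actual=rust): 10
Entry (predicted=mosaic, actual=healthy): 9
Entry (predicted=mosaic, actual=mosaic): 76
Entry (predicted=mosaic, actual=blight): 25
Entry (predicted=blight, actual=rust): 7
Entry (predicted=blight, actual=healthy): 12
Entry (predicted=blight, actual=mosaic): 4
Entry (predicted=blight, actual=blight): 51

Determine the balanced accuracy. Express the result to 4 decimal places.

0.6093

Balanced accuracy = mean of per-class recall.
  rust: recall = 89/113 = 0.78761
  healthy: recall = 25/53 = 0.47170
  mosaic: recall = 76/94 = 0.80851
  blight: recall = 51/138 = 0.36957
Mean = (0.78761 + 0.47170 + 0.80851 + 0.36957) / 4 = 0.6093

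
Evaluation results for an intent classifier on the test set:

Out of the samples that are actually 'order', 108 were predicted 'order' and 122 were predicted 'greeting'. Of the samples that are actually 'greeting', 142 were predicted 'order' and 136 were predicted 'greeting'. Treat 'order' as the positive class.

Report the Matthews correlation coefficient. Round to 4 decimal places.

-0.0410

MCC = (TP·TN − FP·FN) / √((TP+FP)(TP+FN)(TN+FP)(TN+FN))
Numerator = 108·136 − 142·122 = -2636
Denominator = √(250·230·278·258) = √4124130000 = 64219.3896
MCC = -2636 / 64219.3896 = -0.0410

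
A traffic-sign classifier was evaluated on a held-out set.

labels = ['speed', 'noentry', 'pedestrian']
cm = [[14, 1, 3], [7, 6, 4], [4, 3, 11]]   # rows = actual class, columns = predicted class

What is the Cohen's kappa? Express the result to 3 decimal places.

Observed agreement pₒ = trace/N = 31/53 = 0.5849
Expected agreement pₑ = Σ (rowᵢ·colᵢ)/N² = (18·25 + 17·10 + 18·18)/53² = 0.3361
κ = (pₒ − pₑ)/(1 − pₑ) = (0.5849 − 0.3361)/(1 − 0.3361) = 0.375

0.375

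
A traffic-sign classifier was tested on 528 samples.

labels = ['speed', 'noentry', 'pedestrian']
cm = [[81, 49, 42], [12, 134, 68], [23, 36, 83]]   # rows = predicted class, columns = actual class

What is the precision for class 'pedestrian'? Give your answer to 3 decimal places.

0.585

Treat 'pedestrian' as positive and all other classes as negative.
precision = TP/(TP+FP).
pedestrian: TP=83, FP=23+36=59 → 83/142 = 0.5845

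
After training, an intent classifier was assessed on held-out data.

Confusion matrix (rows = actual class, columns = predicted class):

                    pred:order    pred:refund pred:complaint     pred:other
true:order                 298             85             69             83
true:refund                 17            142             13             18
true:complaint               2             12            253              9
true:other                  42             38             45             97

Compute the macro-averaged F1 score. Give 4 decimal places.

0.6246

Per-class F1 score (2·TP/(2·TP+FP+FN)):
  order: TP=298, FP=17+2+42=61, FN=85+69+83=237 → 596/894 = 0.66667
  refund: TP=142, FP=85+12+38=135, FN=17+13+18=48 → 284/467 = 0.60814
  complaint: TP=253, FP=69+13+45=127, FN=2+12+9=23 → 506/656 = 0.77134
  other: TP=97, FP=83+18+9=110, FN=42+38+45=125 → 194/429 = 0.45221
Macro-F1 score = mean = (0.66667 + 0.60814 + 0.77134 + 0.45221) / 4 = 0.6246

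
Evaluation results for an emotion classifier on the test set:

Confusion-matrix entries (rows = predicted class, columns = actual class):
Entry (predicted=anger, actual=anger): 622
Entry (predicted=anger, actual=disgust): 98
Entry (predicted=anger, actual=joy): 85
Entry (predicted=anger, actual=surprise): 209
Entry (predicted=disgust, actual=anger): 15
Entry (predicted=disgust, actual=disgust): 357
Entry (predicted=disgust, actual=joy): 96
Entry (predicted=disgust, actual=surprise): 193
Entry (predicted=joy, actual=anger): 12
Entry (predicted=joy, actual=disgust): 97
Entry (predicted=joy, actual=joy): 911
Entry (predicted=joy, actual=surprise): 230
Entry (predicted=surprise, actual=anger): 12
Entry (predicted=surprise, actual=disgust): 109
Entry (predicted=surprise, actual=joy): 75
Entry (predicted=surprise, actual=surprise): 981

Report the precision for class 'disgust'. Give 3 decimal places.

0.540

One-vs-rest for 'disgust': TP = diagonal; FP = other classes predicted 'disgust'; FN = 'disgust' predicted as other.
precision = TP/(TP+FP).
disgust: TP=357, FP=15+96+193=304 → 357/661 = 0.5401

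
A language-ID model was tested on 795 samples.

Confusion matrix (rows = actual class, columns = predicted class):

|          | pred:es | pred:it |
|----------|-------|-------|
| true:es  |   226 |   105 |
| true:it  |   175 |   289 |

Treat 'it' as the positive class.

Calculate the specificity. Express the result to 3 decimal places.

Specificity = TN/(TN+FP) = 226/(226+105) = 0.683

0.683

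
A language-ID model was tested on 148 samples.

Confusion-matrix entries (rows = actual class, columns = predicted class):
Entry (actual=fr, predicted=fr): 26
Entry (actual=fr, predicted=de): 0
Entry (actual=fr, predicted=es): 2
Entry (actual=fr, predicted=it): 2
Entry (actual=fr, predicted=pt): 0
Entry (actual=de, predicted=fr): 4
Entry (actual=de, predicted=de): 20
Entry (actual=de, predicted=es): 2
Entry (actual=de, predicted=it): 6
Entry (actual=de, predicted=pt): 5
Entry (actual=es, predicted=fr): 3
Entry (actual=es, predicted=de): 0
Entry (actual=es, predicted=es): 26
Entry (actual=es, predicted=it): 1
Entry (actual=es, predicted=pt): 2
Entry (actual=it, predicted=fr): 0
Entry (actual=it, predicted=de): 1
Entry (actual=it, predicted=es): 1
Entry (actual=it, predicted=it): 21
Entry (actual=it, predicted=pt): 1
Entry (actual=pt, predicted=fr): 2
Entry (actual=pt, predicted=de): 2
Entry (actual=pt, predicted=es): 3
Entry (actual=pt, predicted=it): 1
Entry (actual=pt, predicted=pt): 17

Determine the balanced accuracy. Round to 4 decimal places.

0.7549

Balanced accuracy = mean of per-class recall.
  fr: recall = 26/30 = 0.86667
  de: recall = 20/37 = 0.54054
  es: recall = 26/32 = 0.81250
  it: recall = 21/24 = 0.87500
  pt: recall = 17/25 = 0.68000
Mean = (0.86667 + 0.54054 + 0.81250 + 0.87500 + 0.68000) / 5 = 0.7549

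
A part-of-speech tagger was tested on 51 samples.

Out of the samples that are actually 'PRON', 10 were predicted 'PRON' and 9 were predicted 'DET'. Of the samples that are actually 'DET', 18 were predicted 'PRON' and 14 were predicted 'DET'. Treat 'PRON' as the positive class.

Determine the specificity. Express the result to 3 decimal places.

0.438

Specificity = TN/(TN+FP) = 14/(14+18) = 0.438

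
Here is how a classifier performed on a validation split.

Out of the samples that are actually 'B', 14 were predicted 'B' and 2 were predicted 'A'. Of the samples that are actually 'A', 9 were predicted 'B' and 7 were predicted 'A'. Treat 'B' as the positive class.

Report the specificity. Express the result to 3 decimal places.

Specificity = TN/(TN+FP) = 7/(7+9) = 0.438

0.438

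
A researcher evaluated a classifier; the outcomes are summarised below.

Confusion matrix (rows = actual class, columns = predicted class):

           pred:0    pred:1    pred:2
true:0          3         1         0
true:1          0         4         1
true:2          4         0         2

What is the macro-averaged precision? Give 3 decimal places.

Per-class precision (TP/(TP+FP)):
  0: TP=3, FP=0+4=4 → 3/7 = 0.4286
  1: TP=4, FP=1+0=1 → 4/5 = 0.8000
  2: TP=2, FP=0+1=1 → 2/3 = 0.6667
Macro-precision = mean = (0.4286 + 0.8000 + 0.6667) / 3 = 0.632

0.632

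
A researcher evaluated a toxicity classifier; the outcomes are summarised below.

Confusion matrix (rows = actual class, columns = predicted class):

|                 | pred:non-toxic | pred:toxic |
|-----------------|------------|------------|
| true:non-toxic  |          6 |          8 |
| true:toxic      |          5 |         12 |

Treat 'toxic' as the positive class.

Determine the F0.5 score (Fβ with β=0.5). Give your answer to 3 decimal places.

Fβ = (1+β²)·TP / ((1+β²)·TP + β²·FN + FP), with β²=1/4
= 1.25·12 / (1.25·12 + 0.25·5 + 8) = 0.619

0.619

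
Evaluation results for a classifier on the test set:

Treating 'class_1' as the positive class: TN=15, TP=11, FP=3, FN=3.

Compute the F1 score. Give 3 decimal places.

0.786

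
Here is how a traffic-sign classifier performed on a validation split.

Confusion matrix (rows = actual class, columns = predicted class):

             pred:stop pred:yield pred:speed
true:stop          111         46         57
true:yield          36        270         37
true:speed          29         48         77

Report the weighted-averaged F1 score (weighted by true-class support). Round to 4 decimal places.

0.6424

Per-class F1 score (2·TP/(2·TP+FP+FN)):
  stop: TP=111, FP=36+29=65, FN=46+57=103 → 222/390 = 0.56923
  yield: TP=270, FP=46+48=94, FN=36+37=73 → 540/707 = 0.76379
  speed: TP=77, FP=57+37=94, FN=29+48=77 → 154/325 = 0.47385
Weighted-F1 score = Σ (supportᵢ/N)·F1 scoreᵢ with N=711: (214/711)·0.56923 + (343/711)·0.76379 + (154/711)·0.47385 = 0.6424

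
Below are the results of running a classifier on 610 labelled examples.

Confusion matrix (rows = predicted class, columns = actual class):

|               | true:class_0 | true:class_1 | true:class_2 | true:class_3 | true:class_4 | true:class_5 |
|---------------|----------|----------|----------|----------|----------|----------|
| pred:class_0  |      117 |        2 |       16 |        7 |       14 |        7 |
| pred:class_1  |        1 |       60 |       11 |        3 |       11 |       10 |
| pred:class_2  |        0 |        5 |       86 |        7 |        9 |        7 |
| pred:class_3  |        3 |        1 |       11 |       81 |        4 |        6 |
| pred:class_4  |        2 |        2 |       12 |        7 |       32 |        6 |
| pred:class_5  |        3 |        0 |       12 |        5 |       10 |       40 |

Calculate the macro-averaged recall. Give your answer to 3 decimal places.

0.672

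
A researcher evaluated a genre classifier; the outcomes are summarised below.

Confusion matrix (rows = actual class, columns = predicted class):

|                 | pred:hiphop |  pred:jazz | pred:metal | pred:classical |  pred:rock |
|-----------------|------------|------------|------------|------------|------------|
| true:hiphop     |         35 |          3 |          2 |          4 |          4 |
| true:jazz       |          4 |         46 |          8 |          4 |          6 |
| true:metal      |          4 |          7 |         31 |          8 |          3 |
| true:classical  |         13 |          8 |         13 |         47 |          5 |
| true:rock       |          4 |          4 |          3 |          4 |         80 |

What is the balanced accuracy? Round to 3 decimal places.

Balanced accuracy = mean of per-class recall.
  hiphop: recall = 35/48 = 0.7292
  jazz: recall = 46/68 = 0.6765
  metal: recall = 31/53 = 0.5849
  classical: recall = 47/86 = 0.5465
  rock: recall = 80/95 = 0.8421
Mean = (0.7292 + 0.6765 + 0.5849 + 0.5465 + 0.8421) / 5 = 0.676

0.676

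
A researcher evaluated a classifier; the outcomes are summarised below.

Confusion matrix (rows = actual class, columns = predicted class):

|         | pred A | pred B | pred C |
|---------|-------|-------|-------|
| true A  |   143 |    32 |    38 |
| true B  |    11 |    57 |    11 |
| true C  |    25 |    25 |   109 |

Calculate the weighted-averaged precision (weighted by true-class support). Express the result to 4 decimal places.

Per-class precision (TP/(TP+FP)):
  A: TP=143, FP=11+25=36 → 143/179 = 0.79888
  B: TP=57, FP=32+25=57 → 57/114 = 0.50000
  C: TP=109, FP=38+11=49 → 109/158 = 0.68987
Weighted-precision = Σ (supportᵢ/N)·precisionᵢ with N=451: (213/451)·0.79888 + (79/451)·0.50000 + (159/451)·0.68987 = 0.7081

0.7081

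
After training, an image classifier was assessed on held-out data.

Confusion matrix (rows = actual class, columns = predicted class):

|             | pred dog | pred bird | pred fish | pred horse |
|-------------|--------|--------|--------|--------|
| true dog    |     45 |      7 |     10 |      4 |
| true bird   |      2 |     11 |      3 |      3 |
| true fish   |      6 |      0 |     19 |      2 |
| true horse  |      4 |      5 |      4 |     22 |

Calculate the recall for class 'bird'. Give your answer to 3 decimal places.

0.579

Take TP from the diagonal, FP from the rest of the 'bird' prediction marginal, FN from the rest of the 'bird' actual marginal.
recall = TP/(TP+FN).
bird: TP=11, FN=2+3+3=8 → 11/19 = 0.5789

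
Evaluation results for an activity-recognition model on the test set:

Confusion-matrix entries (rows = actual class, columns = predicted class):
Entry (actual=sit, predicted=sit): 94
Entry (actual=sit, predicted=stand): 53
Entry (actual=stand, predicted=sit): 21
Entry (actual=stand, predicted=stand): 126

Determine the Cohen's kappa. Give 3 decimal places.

0.497

Observed agreement pₒ = trace/N = 220/294 = 0.7483
Expected agreement pₑ = Σ (rowᵢ·colᵢ)/N² = (147·115 + 147·179)/294² = 0.5000
κ = (pₒ − pₑ)/(1 − pₑ) = (0.7483 − 0.5000)/(1 − 0.5000) = 0.497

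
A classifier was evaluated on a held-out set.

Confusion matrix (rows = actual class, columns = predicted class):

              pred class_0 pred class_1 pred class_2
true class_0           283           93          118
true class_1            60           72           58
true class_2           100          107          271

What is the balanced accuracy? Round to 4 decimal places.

0.5063

Balanced accuracy = mean of per-class recall.
  class_0: recall = 283/494 = 0.57287
  class_1: recall = 72/190 = 0.37895
  class_2: recall = 271/478 = 0.56695
Mean = (0.57287 + 0.37895 + 0.56695) / 3 = 0.5063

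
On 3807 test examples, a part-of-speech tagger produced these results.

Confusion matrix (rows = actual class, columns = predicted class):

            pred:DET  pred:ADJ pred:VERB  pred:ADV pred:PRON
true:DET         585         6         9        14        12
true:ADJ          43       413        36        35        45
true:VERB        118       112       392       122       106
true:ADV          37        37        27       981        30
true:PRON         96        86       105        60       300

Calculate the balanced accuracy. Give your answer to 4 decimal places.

0.6927

Balanced accuracy = mean of per-class recall.
  DET: recall = 585/626 = 0.93450
  ADJ: recall = 413/572 = 0.72203
  VERB: recall = 392/850 = 0.46118
  ADV: recall = 981/1112 = 0.88219
  PRON: recall = 300/647 = 0.46368
Mean = (0.93450 + 0.72203 + 0.46118 + 0.88219 + 0.46368) / 5 = 0.6927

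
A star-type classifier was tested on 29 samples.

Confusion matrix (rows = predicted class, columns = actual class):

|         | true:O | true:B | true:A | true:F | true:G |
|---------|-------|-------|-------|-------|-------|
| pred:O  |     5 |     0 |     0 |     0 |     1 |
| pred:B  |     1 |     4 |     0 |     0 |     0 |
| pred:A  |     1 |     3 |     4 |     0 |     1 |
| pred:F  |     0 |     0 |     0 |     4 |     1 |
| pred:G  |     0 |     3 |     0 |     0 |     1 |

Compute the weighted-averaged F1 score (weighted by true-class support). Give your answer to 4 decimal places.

Per-class F1 score (2·TP/(2·TP+FP+FN)):
  O: TP=5, FP=0+0+0+1=1, FN=1+1+0+0=2 → 10/13 = 0.76923
  B: TP=4, FP=1+0+0+0=1, FN=0+3+0+3=6 → 8/15 = 0.53333
  A: TP=4, FP=1+3+0+1=5, FN=0+0+0+0=0 → 8/13 = 0.61538
  F: TP=4, FP=0+0+0+1=1, FN=0+0+0+0=0 → 8/9 = 0.88889
  G: TP=1, FP=0+3+0+0=3, FN=1+0+1+1=3 → 2/8 = 0.25000
Weighted-F1 score = Σ (supportᵢ/N)·F1 scoreᵢ with N=29: (7/29)·0.76923 + (10/29)·0.53333 + (4/29)·0.61538 + (4/29)·0.88889 + (4/29)·0.25000 = 0.6116

0.6116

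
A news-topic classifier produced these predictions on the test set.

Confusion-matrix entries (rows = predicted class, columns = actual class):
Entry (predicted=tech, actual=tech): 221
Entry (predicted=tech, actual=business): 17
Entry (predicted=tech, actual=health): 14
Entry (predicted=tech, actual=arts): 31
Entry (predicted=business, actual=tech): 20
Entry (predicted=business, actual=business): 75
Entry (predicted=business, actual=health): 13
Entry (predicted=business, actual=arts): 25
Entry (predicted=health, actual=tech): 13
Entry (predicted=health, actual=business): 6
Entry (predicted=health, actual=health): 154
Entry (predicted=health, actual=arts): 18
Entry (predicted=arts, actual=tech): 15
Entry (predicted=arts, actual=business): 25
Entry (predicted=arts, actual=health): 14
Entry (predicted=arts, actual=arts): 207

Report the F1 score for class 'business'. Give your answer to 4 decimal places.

0.5859

F1 score = 2·TP/(2·TP+FP+FN).
business: TP=75, FP=20+13+25=58, FN=17+6+25=48 → 150/256 = 0.58594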